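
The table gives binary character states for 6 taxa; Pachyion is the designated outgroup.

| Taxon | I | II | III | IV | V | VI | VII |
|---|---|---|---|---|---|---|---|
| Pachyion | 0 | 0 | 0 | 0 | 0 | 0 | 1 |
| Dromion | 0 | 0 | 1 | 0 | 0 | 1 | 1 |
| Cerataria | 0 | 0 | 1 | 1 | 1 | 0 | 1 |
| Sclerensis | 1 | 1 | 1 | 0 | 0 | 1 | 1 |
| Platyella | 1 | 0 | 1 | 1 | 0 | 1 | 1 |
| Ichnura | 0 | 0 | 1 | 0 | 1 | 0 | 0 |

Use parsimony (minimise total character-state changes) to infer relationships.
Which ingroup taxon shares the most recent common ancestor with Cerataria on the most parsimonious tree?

Character polarity is set by the outgroup: the derived state is whichever differs from the outgroup's state, so for VII the derived state is '0', and for the remaining characters it is '1'.
I: derived state '1' in Platyella and Sclerensis only — synapomorphy for {Platyella, Sclerensis}.
II (derived state '1') is unique to Sclerensis (autapomorphy; uninformative for grouping).
All ingroup taxa share the derived state '1' for III; it defines the ingroup but does not resolve relationships within it.
IV groups Cerataria and Platyella, which is incompatible with the clades supported by the remaining characters; treating it as convergent (homoplasy) costs fewer steps than any alternative tree.
Only Cerataria and Ichnura show the derived state '1' for V, supporting them as a clade.
Only Dromion, Platyella, and Sclerensis show the derived state '1' for VI, supporting them as a clade.
VII: derived state '0' in Ichnura only — an autapomorphy, so it tells us nothing about relationships among taxa.
Most parsimonious ingroup topology: ((Dromion,(Sclerensis,Platyella)),(Cerataria,Ichnura)).
Cerataria and Ichnura form a cherry on this tree, so they are sister taxa.

Ichnura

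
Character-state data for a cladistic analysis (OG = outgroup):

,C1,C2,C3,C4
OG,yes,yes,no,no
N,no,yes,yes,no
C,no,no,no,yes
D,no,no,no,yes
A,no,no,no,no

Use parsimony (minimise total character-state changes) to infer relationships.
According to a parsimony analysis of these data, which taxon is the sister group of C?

Character polarity is set by the outgroup: the derived state is whichever differs from the outgroup's state, so for C1, C2 the derived state is 'no', and for the remaining characters it is 'yes'.
C1 (derived state 'no') is shared by all ingroup taxa — unites the whole ingroup.
C2 (derived state 'no') is shared by A, C, and D — a synapomorphy uniting that clade.
C3 (derived state 'yes') is unique to N (autapomorphy; uninformative for grouping).
C4 (derived state 'yes') is shared by C and D — a synapomorphy uniting that clade.
Most parsimonious ingroup topology: (N,((C,D),A)).
C and D form a cherry on this tree, so they are sister taxa.

D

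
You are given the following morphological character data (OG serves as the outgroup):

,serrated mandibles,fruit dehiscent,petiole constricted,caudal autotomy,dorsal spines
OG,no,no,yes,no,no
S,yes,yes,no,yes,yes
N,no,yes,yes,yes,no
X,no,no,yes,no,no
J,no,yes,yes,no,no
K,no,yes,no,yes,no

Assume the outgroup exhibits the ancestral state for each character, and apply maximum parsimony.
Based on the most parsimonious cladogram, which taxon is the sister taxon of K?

Character polarity is set by the outgroup: the derived state is whichever differs from the outgroup's state, so for petiole constricted the derived state is 'no', and for the remaining characters it is 'yes'.
serrated mandibles (derived state 'yes') is unique to S (autapomorphy; uninformative for grouping).
fruit dehiscent: derived state 'yes' in J, K, N, and S only — synapomorphy for {J, K, N, S}.
petiole constricted (derived state 'no') is shared by K and S — a synapomorphy uniting that clade.
Only K, N, and S show the derived state 'yes' for caudal autotomy, supporting them as a clade.
dorsal spines: derived state 'yes' in S only — an autapomorphy, so it tells us nothing about relationships among taxa.
Most parsimonious ingroup topology: ((((S,K),N),J),X).
K and S form a cherry on this tree, so they are sister taxa.

S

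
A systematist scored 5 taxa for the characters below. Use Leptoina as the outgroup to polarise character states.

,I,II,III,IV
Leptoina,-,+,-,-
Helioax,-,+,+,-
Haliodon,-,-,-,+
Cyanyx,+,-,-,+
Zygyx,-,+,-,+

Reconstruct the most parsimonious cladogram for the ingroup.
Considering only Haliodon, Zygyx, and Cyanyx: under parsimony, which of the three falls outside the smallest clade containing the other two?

Zygyx

Character polarity is set by the outgroup: the derived state is whichever differs from the outgroup's state, so for II the derived state is '-', and for the remaining characters it is '+'.
I: derived state '+' in Cyanyx only — an autapomorphy, so it tells us nothing about relationships among taxa.
Only Cyanyx and Haliodon show the derived state '-' for II, supporting them as a clade.
III (derived state '+') is unique to Helioax (autapomorphy; uninformative for grouping).
Only Cyanyx, Haliodon, and Zygyx show the derived state '+' for IV, supporting them as a clade.
Most parsimonious ingroup topology: (Helioax,((Haliodon,Cyanyx),Zygyx)).
Cyanyx and Haliodon share a more recent common ancestor with each other than either does with Zygyx, so Zygyx is the least closely related of the three.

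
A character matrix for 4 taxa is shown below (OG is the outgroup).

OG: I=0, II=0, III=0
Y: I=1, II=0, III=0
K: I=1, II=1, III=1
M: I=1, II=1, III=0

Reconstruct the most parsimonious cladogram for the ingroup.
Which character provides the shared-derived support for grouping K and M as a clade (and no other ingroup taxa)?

II

The outgroup has state '0' for every character, so '1' is the derived state throughout.
I (derived state '1') is shared by all ingroup taxa — unites the whole ingroup.
II: derived state '1' in K and M only — synapomorphy for {K, M}.
III: derived state '1' in K only — an autapomorphy, so it tells us nothing about relationships among taxa.
Most parsimonious ingroup topology: (Y,(K,M)).
The clade {K, M} is supported by II: its derived state '1' occurs in exactly those taxa and in no other taxon (including the outgroup).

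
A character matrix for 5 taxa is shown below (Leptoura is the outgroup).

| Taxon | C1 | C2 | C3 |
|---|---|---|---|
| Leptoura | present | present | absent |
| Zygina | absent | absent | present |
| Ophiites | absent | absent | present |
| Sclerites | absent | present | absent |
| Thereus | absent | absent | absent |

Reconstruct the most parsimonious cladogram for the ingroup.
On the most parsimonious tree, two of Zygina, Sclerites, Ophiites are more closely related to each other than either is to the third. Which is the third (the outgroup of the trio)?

Sclerites

Character polarity is set by the outgroup: the derived state is whichever differs from the outgroup's state, so for C1, C2 the derived state is 'absent', and for the remaining characters it is 'present'.
All ingroup taxa share the derived state 'absent' for C1; it defines the ingroup but does not resolve relationships within it.
C2 (derived state 'absent') is shared by Ophiites, Thereus, and Zygina — a synapomorphy uniting that clade.
C3 (derived state 'present') is shared by Ophiites and Zygina — a synapomorphy uniting that clade.
Most parsimonious ingroup topology: (((Zygina,Ophiites),Thereus),Sclerites).
Zygina and Ophiites share a more recent common ancestor with each other than either does with Sclerites, so Sclerites is the least closely related of the three.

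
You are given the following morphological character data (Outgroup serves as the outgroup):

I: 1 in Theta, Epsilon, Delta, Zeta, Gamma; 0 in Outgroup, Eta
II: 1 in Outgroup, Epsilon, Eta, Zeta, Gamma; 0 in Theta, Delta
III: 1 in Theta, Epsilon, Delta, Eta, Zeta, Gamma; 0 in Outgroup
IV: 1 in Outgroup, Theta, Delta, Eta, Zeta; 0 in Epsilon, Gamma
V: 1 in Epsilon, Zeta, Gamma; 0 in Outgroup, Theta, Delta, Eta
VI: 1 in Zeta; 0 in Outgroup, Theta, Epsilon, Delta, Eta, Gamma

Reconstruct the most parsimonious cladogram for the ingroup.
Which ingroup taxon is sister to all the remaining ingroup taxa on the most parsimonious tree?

Character polarity is set by the outgroup: the derived state is whichever differs from the outgroup's state, so for II, IV the derived state is '0', and for the remaining characters it is '1'.
I: derived state '1' in Delta, Epsilon, Gamma, Theta, and Zeta only — synapomorphy for {Delta, Epsilon, Gamma, Theta, Zeta}.
II (derived state '0') is shared by Delta and Theta — a synapomorphy uniting that clade.
III (derived state '1') is shared by all ingroup taxa — unites the whole ingroup.
IV (derived state '0') is shared by Epsilon and Gamma — a synapomorphy uniting that clade.
Only Epsilon, Gamma, and Zeta show the derived state '1' for V, supporting them as a clade.
VI (derived state '1') is unique to Zeta (autapomorphy; uninformative for grouping).
Most parsimonious ingroup topology: (((Theta,Delta),((Epsilon,Gamma),Zeta)),Eta).
Eta is sister to the clade containing all other ingroup taxa, so it is the earliest-diverging (most basal) ingroup lineage.

Eta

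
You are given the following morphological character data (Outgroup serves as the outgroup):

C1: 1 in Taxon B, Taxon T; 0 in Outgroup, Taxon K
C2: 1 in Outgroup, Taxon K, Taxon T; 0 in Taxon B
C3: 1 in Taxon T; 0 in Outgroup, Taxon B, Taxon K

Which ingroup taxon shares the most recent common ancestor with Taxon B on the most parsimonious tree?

Taxon T

Character polarity is set by the outgroup: the derived state is whichever differs from the outgroup's state, so for C2 the derived state is '0', and for the remaining characters it is '1'.
C1: derived state '1' in Taxon B and Taxon T only — synapomorphy for {Taxon B, Taxon T}.
C2 (derived state '0') is unique to Taxon B (autapomorphy; uninformative for grouping).
C3 (derived state '1') is unique to Taxon T (autapomorphy; uninformative for grouping).
Most parsimonious ingroup topology: ((Taxon T,Taxon B),Taxon K).
Taxon B and Taxon T form a cherry on this tree, so they are sister taxa.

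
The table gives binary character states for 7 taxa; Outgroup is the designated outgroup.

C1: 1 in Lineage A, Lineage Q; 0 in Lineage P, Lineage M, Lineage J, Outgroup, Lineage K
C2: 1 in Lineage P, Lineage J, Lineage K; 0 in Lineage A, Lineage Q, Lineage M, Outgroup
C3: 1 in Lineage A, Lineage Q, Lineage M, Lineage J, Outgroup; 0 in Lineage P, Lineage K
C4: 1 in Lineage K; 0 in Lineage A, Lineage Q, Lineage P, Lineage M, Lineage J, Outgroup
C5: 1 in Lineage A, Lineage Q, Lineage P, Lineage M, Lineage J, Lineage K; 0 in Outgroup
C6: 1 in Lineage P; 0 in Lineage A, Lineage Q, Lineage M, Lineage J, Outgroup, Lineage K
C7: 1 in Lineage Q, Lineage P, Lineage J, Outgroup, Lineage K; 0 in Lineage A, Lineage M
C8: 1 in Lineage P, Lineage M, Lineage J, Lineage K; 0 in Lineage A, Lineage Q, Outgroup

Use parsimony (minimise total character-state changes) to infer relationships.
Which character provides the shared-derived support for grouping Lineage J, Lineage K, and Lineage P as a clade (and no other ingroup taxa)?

Character polarity is set by the outgroup: the derived state is whichever differs from the outgroup's state, so for C3, C7 the derived state is '0', and for the remaining characters it is '1'.
Only Lineage A and Lineage Q show the derived state '1' for C1, supporting them as a clade.
C2 (derived state '1') is shared by Lineage J, Lineage K, and Lineage P — a synapomorphy uniting that clade.
C3 (derived state '0') is shared by Lineage K and Lineage P — a synapomorphy uniting that clade.
C4 (derived state '1') is unique to Lineage K (autapomorphy; uninformative for grouping).
C5 (derived state '1') is shared by all ingroup taxa — unites the whole ingroup.
C6: derived state '1' in Lineage P only — an autapomorphy, so it tells us nothing about relationships among taxa.
C7 groups Lineage A and Lineage M, which is incompatible with the clades supported by the remaining characters; treating it as convergent (homoplasy) costs fewer steps than any alternative tree.
C8: derived state '1' in Lineage J, Lineage K, Lineage M, and Lineage P only — synapomorphy for {Lineage J, Lineage K, Lineage M, Lineage P}.
Most parsimonious ingroup topology: ((((Lineage P,Lineage K),Lineage J),Lineage M),(Lineage Q,Lineage A)).
The clade {Lineage J, Lineage K, Lineage P} is supported by C2: its derived state '1' occurs in exactly those taxa and in no other taxon (including the outgroup).

C2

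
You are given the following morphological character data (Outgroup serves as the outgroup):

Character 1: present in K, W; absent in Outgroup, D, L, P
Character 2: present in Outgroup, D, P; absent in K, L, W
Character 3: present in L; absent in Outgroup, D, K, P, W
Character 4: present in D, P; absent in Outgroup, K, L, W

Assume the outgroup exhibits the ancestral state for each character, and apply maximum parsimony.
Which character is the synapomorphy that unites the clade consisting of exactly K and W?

Character 1

Character polarity is set by the outgroup: the derived state is whichever differs from the outgroup's state, so for Character 2 the derived state is 'absent', and for the remaining characters it is 'present'.
Character 1: derived state 'present' in K and W only — synapomorphy for {K, W}.
Only K, L, and W show the derived state 'absent' for Character 2, supporting them as a clade.
Character 3: derived state 'present' in L only — an autapomorphy, so it tells us nothing about relationships among taxa.
Character 4 (derived state 'present') is shared by D and P — a synapomorphy uniting that clade.
Most parsimonious ingroup topology: ((D,P),((K,W),L)).
The clade {K, W} is supported by Character 1: its derived state 'present' occurs in exactly those taxa and in no other taxon (including the outgroup).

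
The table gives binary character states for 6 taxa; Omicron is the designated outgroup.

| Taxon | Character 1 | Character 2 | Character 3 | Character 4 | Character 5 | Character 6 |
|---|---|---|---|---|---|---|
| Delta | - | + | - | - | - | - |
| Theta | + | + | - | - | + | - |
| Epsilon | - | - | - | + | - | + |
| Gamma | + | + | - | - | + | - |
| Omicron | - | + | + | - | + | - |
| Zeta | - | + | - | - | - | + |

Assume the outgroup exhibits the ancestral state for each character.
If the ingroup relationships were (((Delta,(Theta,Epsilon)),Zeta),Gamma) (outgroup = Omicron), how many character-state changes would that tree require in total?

9

Map each character onto (((Delta,(Theta,Epsilon)),Zeta),Gamma) (rooted by Omicron) and count the minimum state changes it requires (Fitch parsimony):
Character 1: 2; Character 2: 1; Character 3: 1; Character 4: 1; Character 5: 2; Character 6: 2.
Total tree length = 9.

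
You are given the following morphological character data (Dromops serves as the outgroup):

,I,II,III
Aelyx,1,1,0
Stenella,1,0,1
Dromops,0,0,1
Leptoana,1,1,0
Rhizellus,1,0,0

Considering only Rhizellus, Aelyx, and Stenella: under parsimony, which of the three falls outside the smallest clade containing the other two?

Character polarity is set by the outgroup: the derived state is whichever differs from the outgroup's state, so for III the derived state is '0', and for the remaining characters it is '1'.
All ingroup taxa share the derived state '1' for I; it defines the ingroup but does not resolve relationships within it.
II (derived state '1') is shared by Aelyx and Leptoana — a synapomorphy uniting that clade.
III (derived state '0') is shared by Aelyx, Leptoana, and Rhizellus — a synapomorphy uniting that clade.
Most parsimonious ingroup topology: (Stenella,(Rhizellus,(Leptoana,Aelyx))).
Aelyx and Rhizellus share a more recent common ancestor with each other than either does with Stenella, so Stenella is the least closely related of the three.

Stenella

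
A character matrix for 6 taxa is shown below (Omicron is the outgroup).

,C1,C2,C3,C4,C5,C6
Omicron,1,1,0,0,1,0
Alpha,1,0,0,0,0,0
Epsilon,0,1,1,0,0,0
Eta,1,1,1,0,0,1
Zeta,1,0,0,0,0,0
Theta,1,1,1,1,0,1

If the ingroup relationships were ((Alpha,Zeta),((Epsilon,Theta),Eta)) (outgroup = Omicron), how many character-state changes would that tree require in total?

Map each character onto ((Alpha,Zeta),((Epsilon,Theta),Eta)) (rooted by Omicron) and count the minimum state changes it requires (Fitch parsimony):
C1: 1; C2: 1; C3: 1; C4: 1; C5: 1; C6: 2.
Total tree length = 7.

7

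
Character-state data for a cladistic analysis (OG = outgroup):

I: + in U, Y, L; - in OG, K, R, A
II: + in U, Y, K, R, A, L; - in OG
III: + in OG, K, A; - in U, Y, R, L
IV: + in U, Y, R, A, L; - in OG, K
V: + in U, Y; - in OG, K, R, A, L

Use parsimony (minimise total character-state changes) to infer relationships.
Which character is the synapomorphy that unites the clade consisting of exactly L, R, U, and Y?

Character polarity is set by the outgroup: the derived state is whichever differs from the outgroup's state, so for III the derived state is '-', and for the remaining characters it is '+'.
I (derived state '+') is shared by L, U, and Y — a synapomorphy uniting that clade.
All ingroup taxa share the derived state '+' for II; it defines the ingroup but does not resolve relationships within it.
Only L, R, U, and Y show the derived state '-' for III, supporting them as a clade.
IV (derived state '+') is shared by A, L, R, U, and Y — a synapomorphy uniting that clade.
V (derived state '+') is shared by U and Y — a synapomorphy uniting that clade.
Most parsimonious ingroup topology: (((((U,Y),L),R),A),K).
The clade {L, R, U, Y} is supported by III: its derived state '-' occurs in exactly those taxa and in no other taxon (including the outgroup).

III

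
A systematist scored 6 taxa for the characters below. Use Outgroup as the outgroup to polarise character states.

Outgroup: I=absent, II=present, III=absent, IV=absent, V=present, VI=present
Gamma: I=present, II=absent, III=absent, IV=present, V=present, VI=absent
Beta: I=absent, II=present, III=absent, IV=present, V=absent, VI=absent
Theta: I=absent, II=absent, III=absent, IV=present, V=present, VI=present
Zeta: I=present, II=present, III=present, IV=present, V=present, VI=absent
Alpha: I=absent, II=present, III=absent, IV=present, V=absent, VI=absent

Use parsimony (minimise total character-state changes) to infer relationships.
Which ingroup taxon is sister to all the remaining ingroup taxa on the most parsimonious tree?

Theta

Character polarity is set by the outgroup: the derived state is whichever differs from the outgroup's state, so for II, V, VI the derived state is 'absent', and for the remaining characters it is 'present'.
I (derived state 'present') is shared by Gamma and Zeta — a synapomorphy uniting that clade.
II (state 'absent') occurs in Gamma and Theta but conflicts with the nesting implied by the other characters — most parsimoniously interpreted as homoplasy.
III (derived state 'present') is unique to Zeta (autapomorphy; uninformative for grouping).
All ingroup taxa share the derived state 'present' for IV; it defines the ingroup but does not resolve relationships within it.
V (derived state 'absent') is shared by Alpha and Beta — a synapomorphy uniting that clade.
Only Alpha, Beta, Gamma, and Zeta show the derived state 'absent' for VI, supporting them as a clade.
Most parsimonious ingroup topology: (((Gamma,Zeta),(Beta,Alpha)),Theta).
Theta is sister to the clade containing all other ingroup taxa, so it is the earliest-diverging (most basal) ingroup lineage.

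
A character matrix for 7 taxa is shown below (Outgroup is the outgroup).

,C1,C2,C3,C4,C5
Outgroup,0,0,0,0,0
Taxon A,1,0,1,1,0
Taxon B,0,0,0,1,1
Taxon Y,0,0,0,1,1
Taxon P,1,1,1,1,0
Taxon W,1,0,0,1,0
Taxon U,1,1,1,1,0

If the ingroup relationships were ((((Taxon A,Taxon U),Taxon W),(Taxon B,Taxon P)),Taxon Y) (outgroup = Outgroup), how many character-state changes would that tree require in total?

9

Map each character onto ((((Taxon A,Taxon U),Taxon W),(Taxon B,Taxon P)),Taxon Y) (rooted by Outgroup) and count the minimum state changes it requires (Fitch parsimony):
C1: 2; C2: 2; C3: 2; C4: 1; C5: 2.
Total tree length = 9.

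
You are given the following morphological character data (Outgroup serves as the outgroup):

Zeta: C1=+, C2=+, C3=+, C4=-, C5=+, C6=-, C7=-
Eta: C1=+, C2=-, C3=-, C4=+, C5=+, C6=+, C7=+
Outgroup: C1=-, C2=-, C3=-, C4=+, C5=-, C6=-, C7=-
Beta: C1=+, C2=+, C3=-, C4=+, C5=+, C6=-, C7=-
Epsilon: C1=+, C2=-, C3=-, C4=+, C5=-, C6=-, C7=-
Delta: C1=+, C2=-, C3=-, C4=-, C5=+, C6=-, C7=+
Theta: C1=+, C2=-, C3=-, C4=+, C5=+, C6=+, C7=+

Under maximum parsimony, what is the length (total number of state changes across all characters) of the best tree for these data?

8

Character polarity is set by the outgroup: the derived state is whichever differs from the outgroup's state, so for C4 the derived state is '-', and for the remaining characters it is '+'.
C1 (derived state '+') is shared by all ingroup taxa — unites the whole ingroup.
C2 (derived state '+') is shared by Beta and Zeta — a synapomorphy uniting that clade.
C3 (derived state '+') is unique to Zeta (autapomorphy; uninformative for grouping).
C4 groups Delta and Zeta, which is incompatible with the clades supported by the remaining characters; treating it as convergent (homoplasy) costs fewer steps than any alternative tree.
Only Beta, Delta, Eta, Theta, and Zeta show the derived state '+' for C5, supporting them as a clade.
C6: derived state '+' in Eta and Theta only — synapomorphy for {Eta, Theta}.
C7: derived state '+' in Delta, Eta, and Theta only — synapomorphy for {Delta, Eta, Theta}.
Most parsimonious ingroup topology: ((((Eta,Theta),Delta),(Beta,Zeta)),Epsilon).
Changes per character on this tree: C1: 1; C2: 1; C3: 1; C4: 2; C5: 1; C6: 1; C7: 1.
Total = 8.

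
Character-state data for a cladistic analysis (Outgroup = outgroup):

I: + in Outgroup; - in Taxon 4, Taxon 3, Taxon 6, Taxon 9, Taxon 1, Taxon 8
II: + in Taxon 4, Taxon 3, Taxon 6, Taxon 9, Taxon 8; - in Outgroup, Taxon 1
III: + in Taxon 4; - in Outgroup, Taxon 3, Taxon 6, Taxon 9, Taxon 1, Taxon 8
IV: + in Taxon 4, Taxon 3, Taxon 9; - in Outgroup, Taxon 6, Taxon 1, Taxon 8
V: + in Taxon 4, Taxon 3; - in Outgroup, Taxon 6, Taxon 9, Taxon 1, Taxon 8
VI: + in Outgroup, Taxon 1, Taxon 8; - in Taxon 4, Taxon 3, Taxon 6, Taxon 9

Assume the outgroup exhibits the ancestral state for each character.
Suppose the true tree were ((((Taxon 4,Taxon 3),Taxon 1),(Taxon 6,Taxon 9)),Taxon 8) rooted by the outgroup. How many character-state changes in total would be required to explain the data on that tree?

Map each character onto ((((Taxon 4,Taxon 3),Taxon 1),(Taxon 6,Taxon 9)),Taxon 8) (rooted by Outgroup) and count the minimum state changes it requires (Fitch parsimony):
I: 1; II: 2; III: 1; IV: 2; V: 1; VI: 2.
Total tree length = 9.

9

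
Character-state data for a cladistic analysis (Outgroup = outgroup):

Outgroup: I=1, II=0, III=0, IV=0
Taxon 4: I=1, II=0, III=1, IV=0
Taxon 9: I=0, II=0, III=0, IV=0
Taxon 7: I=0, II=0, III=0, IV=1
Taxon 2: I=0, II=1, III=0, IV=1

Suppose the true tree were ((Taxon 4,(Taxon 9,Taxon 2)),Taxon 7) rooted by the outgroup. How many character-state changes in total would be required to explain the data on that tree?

6

Map each character onto ((Taxon 4,(Taxon 9,Taxon 2)),Taxon 7) (rooted by Outgroup) and count the minimum state changes it requires (Fitch parsimony):
I: 2; II: 1; III: 1; IV: 2.
Total tree length = 6.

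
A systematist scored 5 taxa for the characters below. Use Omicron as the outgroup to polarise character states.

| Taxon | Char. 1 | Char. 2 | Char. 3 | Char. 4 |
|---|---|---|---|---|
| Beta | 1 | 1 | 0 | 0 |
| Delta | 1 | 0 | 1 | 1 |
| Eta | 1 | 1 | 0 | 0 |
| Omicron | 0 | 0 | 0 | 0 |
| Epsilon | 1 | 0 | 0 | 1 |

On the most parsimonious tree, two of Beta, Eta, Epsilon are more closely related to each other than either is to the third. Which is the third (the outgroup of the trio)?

The outgroup has state '0' for every character, so '1' is the derived state throughout.
Char. 1 (derived state '1') is shared by all ingroup taxa — unites the whole ingroup.
Only Beta and Eta show the derived state '1' for Char. 2, supporting them as a clade.
Char. 3: derived state '1' in Delta only — an autapomorphy, so it tells us nothing about relationships among taxa.
Char. 4: derived state '1' in Delta and Epsilon only — synapomorphy for {Delta, Epsilon}.
Most parsimonious ingroup topology: ((Epsilon,Delta),(Eta,Beta)).
Eta and Beta share a more recent common ancestor with each other than either does with Epsilon, so Epsilon is the least closely related of the three.

Epsilon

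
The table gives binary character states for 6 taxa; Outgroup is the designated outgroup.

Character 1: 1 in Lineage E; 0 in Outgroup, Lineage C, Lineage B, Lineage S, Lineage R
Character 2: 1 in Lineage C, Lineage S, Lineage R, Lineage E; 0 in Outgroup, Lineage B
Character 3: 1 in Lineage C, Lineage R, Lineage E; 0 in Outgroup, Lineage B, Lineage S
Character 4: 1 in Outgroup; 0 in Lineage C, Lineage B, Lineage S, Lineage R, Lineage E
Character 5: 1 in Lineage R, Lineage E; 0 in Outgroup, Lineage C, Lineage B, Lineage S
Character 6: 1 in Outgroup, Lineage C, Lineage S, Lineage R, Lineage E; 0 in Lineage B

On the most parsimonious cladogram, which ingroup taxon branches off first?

Character polarity is set by the outgroup: the derived state is whichever differs from the outgroup's state, so for Character 4, Character 6 the derived state is '0', and for the remaining characters it is '1'.
Character 1 (derived state '1') is unique to Lineage E (autapomorphy; uninformative for grouping).
Character 2 (derived state '1') is shared by Lineage C, Lineage E, Lineage R, and Lineage S — a synapomorphy uniting that clade.
Character 3: derived state '1' in Lineage C, Lineage E, and Lineage R only — synapomorphy for {Lineage C, Lineage E, Lineage R}.
All ingroup taxa share the derived state '0' for Character 4; it defines the ingroup but does not resolve relationships within it.
Character 5 (derived state '1') is shared by Lineage E and Lineage R — a synapomorphy uniting that clade.
Character 6: derived state '0' in Lineage B only — an autapomorphy, so it tells us nothing about relationships among taxa.
Most parsimonious ingroup topology: (((Lineage C,(Lineage R,Lineage E)),Lineage S),Lineage B).
Lineage B is sister to the clade containing all other ingroup taxa, so it is the earliest-diverging (most basal) ingroup lineage.

Lineage B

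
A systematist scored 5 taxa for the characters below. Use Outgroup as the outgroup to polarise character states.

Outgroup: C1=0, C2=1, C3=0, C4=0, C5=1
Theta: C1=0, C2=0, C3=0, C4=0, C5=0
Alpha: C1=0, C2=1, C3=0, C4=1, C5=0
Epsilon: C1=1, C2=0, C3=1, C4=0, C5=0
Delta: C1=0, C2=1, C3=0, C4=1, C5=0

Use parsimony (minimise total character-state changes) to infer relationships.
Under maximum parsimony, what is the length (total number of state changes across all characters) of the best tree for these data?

Character polarity is set by the outgroup: the derived state is whichever differs from the outgroup's state, so for C2, C5 the derived state is '0', and for the remaining characters it is '1'.
C1 (derived state '1') is unique to Epsilon (autapomorphy; uninformative for grouping).
Only Epsilon and Theta show the derived state '0' for C2, supporting them as a clade.
C3: derived state '1' in Epsilon only — an autapomorphy, so it tells us nothing about relationships among taxa.
C4: derived state '1' in Alpha and Delta only — synapomorphy for {Alpha, Delta}.
C5 (derived state '0') is shared by all ingroup taxa — unites the whole ingroup.
Most parsimonious ingroup topology: ((Theta,Epsilon),(Alpha,Delta)).
Changes per character on this tree: C1: 1; C2: 1; C3: 1; C4: 1; C5: 1.
Total = 5.

5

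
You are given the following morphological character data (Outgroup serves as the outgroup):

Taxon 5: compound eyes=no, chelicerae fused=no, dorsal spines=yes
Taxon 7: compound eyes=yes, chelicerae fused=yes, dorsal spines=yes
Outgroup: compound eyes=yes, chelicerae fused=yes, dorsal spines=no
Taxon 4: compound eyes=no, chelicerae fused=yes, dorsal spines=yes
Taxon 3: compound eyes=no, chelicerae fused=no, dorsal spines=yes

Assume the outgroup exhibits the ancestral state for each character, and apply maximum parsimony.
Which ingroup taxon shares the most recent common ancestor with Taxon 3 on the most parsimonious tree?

Taxon 5

Character polarity is set by the outgroup: the derived state is whichever differs from the outgroup's state, so for compound eyes, chelicerae fused the derived state is 'no', and for the remaining characters it is 'yes'.
compound eyes: derived state 'no' in Taxon 3, Taxon 4, and Taxon 5 only — synapomorphy for {Taxon 3, Taxon 4, Taxon 5}.
chelicerae fused: derived state 'no' in Taxon 3 and Taxon 5 only — synapomorphy for {Taxon 3, Taxon 5}.
All ingroup taxa share the derived state 'yes' for dorsal spines; it defines the ingroup but does not resolve relationships within it.
Most parsimonious ingroup topology: ((Taxon 4,(Taxon 3,Taxon 5)),Taxon 7).
Taxon 3 and Taxon 5 form a cherry on this tree, so they are sister taxa.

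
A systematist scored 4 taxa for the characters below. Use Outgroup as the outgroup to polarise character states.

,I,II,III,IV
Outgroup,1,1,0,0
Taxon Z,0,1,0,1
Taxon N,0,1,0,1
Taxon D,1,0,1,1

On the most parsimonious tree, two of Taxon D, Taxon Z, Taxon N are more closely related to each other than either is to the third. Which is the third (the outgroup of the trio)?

Taxon D

Character polarity is set by the outgroup: the derived state is whichever differs from the outgroup's state, so for I, II the derived state is '0', and for the remaining characters it is '1'.
I (derived state '0') is shared by Taxon N and Taxon Z — a synapomorphy uniting that clade.
II: derived state '0' in Taxon D only — an autapomorphy, so it tells us nothing about relationships among taxa.
III: derived state '1' in Taxon D only — an autapomorphy, so it tells us nothing about relationships among taxa.
IV (derived state '1') is shared by all ingroup taxa — unites the whole ingroup.
Most parsimonious ingroup topology: ((Taxon Z,Taxon N),Taxon D).
Taxon N and Taxon Z share a more recent common ancestor with each other than either does with Taxon D, so Taxon D is the least closely related of the three.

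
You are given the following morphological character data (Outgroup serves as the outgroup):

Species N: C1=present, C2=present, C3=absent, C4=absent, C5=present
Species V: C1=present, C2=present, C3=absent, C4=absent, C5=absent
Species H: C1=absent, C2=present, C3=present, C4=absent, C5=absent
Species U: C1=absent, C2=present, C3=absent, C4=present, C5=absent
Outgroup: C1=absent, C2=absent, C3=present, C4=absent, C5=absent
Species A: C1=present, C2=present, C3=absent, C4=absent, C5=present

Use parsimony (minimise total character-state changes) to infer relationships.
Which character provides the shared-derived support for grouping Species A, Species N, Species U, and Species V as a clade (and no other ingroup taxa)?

Character polarity is set by the outgroup: the derived state is whichever differs from the outgroup's state, so for C3 the derived state is 'absent', and for the remaining characters it is 'present'.
Only Species A, Species N, and Species V show the derived state 'present' for C1, supporting them as a clade.
C2 (derived state 'present') is shared by all ingroup taxa — unites the whole ingroup.
C3: derived state 'absent' in Species A, Species N, Species U, and Species V only — synapomorphy for {Species A, Species N, Species U, Species V}.
C4 (derived state 'present') is unique to Species U (autapomorphy; uninformative for grouping).
Only Species A and Species N show the derived state 'present' for C5, supporting them as a clade.
Most parsimonious ingroup topology: ((((Species N,Species A),Species V),Species U),Species H).
The clade {Species A, Species N, Species U, Species V} is supported by C3: its derived state 'absent' occurs in exactly those taxa and in no other taxon (including the outgroup).

C3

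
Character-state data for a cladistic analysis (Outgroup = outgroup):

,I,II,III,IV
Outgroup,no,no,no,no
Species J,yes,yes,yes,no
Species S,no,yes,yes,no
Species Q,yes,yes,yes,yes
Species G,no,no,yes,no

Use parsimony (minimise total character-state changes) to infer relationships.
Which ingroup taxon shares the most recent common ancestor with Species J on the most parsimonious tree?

Species Q

The outgroup has state 'no' for every character, so 'yes' is the derived state throughout.
I (derived state 'yes') is shared by Species J and Species Q — a synapomorphy uniting that clade.
II (derived state 'yes') is shared by Species J, Species Q, and Species S — a synapomorphy uniting that clade.
All ingroup taxa share the derived state 'yes' for III; it defines the ingroup but does not resolve relationships within it.
IV: derived state 'yes' in Species Q only — an autapomorphy, so it tells us nothing about relationships among taxa.
Most parsimonious ingroup topology: (((Species J,Species Q),Species S),Species G).
Species J and Species Q form a cherry on this tree, so they are sister taxa.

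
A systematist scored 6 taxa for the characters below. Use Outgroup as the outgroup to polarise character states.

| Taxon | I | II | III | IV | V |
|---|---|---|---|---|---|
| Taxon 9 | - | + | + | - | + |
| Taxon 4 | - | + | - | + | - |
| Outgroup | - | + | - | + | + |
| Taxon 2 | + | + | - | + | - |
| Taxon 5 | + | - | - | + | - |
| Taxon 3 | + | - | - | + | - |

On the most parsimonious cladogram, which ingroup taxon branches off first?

Character polarity is set by the outgroup: the derived state is whichever differs from the outgroup's state, so for II, IV, V the derived state is '-', and for the remaining characters it is '+'.
Only Taxon 2, Taxon 3, and Taxon 5 show the derived state '+' for I, supporting them as a clade.
Only Taxon 3 and Taxon 5 show the derived state '-' for II, supporting them as a clade.
III: derived state '+' in Taxon 9 only — an autapomorphy, so it tells us nothing about relationships among taxa.
IV (derived state '-') is unique to Taxon 9 (autapomorphy; uninformative for grouping).
Only Taxon 2, Taxon 3, Taxon 4, and Taxon 5 show the derived state '-' for V, supporting them as a clade.
Most parsimonious ingroup topology: ((((Taxon 5,Taxon 3),Taxon 2),Taxon 4),Taxon 9).
Taxon 9 is sister to the clade containing all other ingroup taxa, so it is the earliest-diverging (most basal) ingroup lineage.

Taxon 9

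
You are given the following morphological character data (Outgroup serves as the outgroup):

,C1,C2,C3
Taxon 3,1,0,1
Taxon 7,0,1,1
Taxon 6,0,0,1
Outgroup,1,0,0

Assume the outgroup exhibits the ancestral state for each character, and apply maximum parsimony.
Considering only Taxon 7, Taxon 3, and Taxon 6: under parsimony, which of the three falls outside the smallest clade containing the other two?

Character polarity is set by the outgroup: the derived state is whichever differs from the outgroup's state, so for C1 the derived state is '0', and for the remaining characters it is '1'.
C1: derived state '0' in Taxon 6 and Taxon 7 only — synapomorphy for {Taxon 6, Taxon 7}.
C2 (derived state '1') is unique to Taxon 7 (autapomorphy; uninformative for grouping).
All ingroup taxa share the derived state '1' for C3; it defines the ingroup but does not resolve relationships within it.
Most parsimonious ingroup topology: (Taxon 3,(Taxon 6,Taxon 7)).
Taxon 7 and Taxon 6 share a more recent common ancestor with each other than either does with Taxon 3, so Taxon 3 is the least closely related of the three.

Taxon 3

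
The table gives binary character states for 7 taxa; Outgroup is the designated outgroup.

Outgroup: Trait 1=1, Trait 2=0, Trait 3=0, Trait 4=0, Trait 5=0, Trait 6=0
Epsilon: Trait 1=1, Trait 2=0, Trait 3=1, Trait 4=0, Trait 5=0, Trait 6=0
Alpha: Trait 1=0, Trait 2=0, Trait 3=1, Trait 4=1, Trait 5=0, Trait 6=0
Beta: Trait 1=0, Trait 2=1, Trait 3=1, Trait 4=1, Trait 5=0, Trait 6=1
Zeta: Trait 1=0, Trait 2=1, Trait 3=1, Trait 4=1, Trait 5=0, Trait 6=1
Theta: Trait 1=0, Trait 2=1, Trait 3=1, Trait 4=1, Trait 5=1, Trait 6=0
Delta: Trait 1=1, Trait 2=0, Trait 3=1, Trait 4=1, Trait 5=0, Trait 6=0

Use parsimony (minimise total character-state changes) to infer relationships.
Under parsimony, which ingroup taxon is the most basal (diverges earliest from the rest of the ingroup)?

Epsilon

Character polarity is set by the outgroup: the derived state is whichever differs from the outgroup's state, so for Trait 1 the derived state is '0', and for the remaining characters it is '1'.
Only Alpha, Beta, Theta, and Zeta show the derived state '0' for Trait 1, supporting them as a clade.
Trait 2 (derived state '1') is shared by Beta, Theta, and Zeta — a synapomorphy uniting that clade.
Trait 3 (derived state '1') is shared by all ingroup taxa — unites the whole ingroup.
Only Alpha, Beta, Delta, Theta, and Zeta show the derived state '1' for Trait 4, supporting them as a clade.
Trait 5 (derived state '1') is unique to Theta (autapomorphy; uninformative for grouping).
Trait 6: derived state '1' in Beta and Zeta only — synapomorphy for {Beta, Zeta}.
Most parsimonious ingroup topology: (Epsilon,((Alpha,((Beta,Zeta),Theta)),Delta)).
Epsilon is sister to the clade containing all other ingroup taxa, so it is the earliest-diverging (most basal) ingroup lineage.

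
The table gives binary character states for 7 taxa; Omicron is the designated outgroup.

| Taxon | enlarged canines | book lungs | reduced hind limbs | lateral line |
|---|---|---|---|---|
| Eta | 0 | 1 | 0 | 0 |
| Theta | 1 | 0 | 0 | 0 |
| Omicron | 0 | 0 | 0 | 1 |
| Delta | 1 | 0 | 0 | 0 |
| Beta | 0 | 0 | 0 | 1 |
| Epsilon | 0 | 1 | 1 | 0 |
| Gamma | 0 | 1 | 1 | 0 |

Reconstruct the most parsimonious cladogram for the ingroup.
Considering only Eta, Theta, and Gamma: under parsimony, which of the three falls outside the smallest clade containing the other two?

Theta

Character polarity is set by the outgroup: the derived state is whichever differs from the outgroup's state, so for lateral line the derived state is '0', and for the remaining characters it is '1'.
Only Delta and Theta show the derived state '1' for enlarged canines, supporting them as a clade.
book lungs: derived state '1' in Epsilon, Eta, and Gamma only — synapomorphy for {Epsilon, Eta, Gamma}.
reduced hind limbs (derived state '1') is shared by Epsilon and Gamma — a synapomorphy uniting that clade.
Only Delta, Epsilon, Eta, Gamma, and Theta show the derived state '0' for lateral line, supporting them as a clade.
Most parsimonious ingroup topology: ((((Epsilon,Gamma),Eta),(Delta,Theta)),Beta).
Gamma and Eta share a more recent common ancestor with each other than either does with Theta, so Theta is the least closely related of the three.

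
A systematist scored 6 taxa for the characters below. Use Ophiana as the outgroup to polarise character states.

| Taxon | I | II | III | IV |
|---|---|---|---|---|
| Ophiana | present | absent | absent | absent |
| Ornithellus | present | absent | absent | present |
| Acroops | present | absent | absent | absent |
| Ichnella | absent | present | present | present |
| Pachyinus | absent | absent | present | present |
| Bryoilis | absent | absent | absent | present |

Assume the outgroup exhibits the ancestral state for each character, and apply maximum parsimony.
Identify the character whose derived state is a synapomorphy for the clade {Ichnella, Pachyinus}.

Character polarity is set by the outgroup: the derived state is whichever differs from the outgroup's state, so for I the derived state is 'absent', and for the remaining characters it is 'present'.
I: derived state 'absent' in Bryoilis, Ichnella, and Pachyinus only — synapomorphy for {Bryoilis, Ichnella, Pachyinus}.
II (derived state 'present') is unique to Ichnella (autapomorphy; uninformative for grouping).
III (derived state 'present') is shared by Ichnella and Pachyinus — a synapomorphy uniting that clade.
Only Bryoilis, Ichnella, Ornithellus, and Pachyinus show the derived state 'present' for IV, supporting them as a clade.
Most parsimonious ingroup topology: ((Ornithellus,((Ichnella,Pachyinus),Bryoilis)),Acroops).
The clade {Ichnella, Pachyinus} is supported by III: its derived state 'present' occurs in exactly those taxa and in no other taxon (including the outgroup).

III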